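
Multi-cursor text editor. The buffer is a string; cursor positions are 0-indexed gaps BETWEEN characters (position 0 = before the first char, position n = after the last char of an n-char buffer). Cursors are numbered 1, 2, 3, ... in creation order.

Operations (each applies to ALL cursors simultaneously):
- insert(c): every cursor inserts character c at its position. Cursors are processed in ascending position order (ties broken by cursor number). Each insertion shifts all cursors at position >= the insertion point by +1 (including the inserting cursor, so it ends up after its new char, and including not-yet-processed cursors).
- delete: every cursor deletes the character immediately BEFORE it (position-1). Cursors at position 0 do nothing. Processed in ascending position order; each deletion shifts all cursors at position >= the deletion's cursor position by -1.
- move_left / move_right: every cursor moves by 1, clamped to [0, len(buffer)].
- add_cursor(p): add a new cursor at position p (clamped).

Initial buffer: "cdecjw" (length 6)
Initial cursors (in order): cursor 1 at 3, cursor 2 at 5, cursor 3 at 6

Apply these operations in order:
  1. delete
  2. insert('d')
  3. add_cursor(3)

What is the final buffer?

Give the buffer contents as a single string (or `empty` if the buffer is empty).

Answer: cddcdd

Derivation:
After op 1 (delete): buffer="cdc" (len 3), cursors c1@2 c2@3 c3@3, authorship ...
After op 2 (insert('d')): buffer="cddcdd" (len 6), cursors c1@3 c2@6 c3@6, authorship ..1.23
After op 3 (add_cursor(3)): buffer="cddcdd" (len 6), cursors c1@3 c4@3 c2@6 c3@6, authorship ..1.23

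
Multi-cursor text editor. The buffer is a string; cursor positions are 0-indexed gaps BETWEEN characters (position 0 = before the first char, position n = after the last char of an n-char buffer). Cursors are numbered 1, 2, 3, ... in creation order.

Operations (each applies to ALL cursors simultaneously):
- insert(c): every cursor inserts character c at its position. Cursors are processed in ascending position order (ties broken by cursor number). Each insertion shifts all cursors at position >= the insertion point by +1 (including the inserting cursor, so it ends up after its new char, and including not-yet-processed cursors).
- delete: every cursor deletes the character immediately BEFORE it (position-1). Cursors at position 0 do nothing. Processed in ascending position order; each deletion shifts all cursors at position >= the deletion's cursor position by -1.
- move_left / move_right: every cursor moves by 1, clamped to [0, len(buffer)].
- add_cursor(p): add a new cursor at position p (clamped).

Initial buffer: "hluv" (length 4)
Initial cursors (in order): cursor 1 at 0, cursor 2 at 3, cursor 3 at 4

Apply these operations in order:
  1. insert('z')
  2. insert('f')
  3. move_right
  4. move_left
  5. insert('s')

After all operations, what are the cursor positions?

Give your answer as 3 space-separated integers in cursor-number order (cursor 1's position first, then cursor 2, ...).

Answer: 3 9 12

Derivation:
After op 1 (insert('z')): buffer="zhluzvz" (len 7), cursors c1@1 c2@5 c3@7, authorship 1...2.3
After op 2 (insert('f')): buffer="zfhluzfvzf" (len 10), cursors c1@2 c2@7 c3@10, authorship 11...22.33
After op 3 (move_right): buffer="zfhluzfvzf" (len 10), cursors c1@3 c2@8 c3@10, authorship 11...22.33
After op 4 (move_left): buffer="zfhluzfvzf" (len 10), cursors c1@2 c2@7 c3@9, authorship 11...22.33
After op 5 (insert('s')): buffer="zfshluzfsvzsf" (len 13), cursors c1@3 c2@9 c3@12, authorship 111...222.333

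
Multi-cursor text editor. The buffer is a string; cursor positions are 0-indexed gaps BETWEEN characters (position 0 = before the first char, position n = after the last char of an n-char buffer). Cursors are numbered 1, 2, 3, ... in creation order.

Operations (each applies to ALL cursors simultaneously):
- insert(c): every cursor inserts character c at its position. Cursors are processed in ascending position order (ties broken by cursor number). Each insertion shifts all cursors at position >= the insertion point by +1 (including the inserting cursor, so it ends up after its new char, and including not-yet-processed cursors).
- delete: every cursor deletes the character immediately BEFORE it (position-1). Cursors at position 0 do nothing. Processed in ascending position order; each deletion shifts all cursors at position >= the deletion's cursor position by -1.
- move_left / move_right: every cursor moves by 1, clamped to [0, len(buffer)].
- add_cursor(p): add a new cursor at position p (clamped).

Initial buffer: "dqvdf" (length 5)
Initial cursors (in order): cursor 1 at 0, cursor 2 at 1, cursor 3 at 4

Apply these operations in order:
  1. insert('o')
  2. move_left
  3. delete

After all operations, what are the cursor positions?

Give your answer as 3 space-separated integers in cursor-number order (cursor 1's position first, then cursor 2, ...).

Answer: 0 1 4

Derivation:
After op 1 (insert('o')): buffer="odoqvdof" (len 8), cursors c1@1 c2@3 c3@7, authorship 1.2...3.
After op 2 (move_left): buffer="odoqvdof" (len 8), cursors c1@0 c2@2 c3@6, authorship 1.2...3.
After op 3 (delete): buffer="ooqvof" (len 6), cursors c1@0 c2@1 c3@4, authorship 12..3.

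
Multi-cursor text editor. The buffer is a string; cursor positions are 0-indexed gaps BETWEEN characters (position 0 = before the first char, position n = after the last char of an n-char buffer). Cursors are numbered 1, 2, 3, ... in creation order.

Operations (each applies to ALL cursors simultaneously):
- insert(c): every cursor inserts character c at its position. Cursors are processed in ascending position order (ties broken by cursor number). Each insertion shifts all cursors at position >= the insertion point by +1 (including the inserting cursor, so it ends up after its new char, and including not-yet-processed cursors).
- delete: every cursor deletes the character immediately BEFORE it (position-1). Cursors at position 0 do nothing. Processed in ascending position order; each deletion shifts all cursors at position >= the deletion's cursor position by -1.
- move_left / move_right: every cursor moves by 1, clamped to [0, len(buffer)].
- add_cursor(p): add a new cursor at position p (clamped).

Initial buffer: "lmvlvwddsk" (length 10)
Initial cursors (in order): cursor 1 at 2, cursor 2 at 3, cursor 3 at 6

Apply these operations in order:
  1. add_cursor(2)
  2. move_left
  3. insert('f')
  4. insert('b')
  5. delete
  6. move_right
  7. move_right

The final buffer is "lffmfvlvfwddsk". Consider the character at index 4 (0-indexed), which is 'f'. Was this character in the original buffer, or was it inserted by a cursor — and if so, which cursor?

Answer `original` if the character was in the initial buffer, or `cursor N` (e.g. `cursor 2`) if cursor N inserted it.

After op 1 (add_cursor(2)): buffer="lmvlvwddsk" (len 10), cursors c1@2 c4@2 c2@3 c3@6, authorship ..........
After op 2 (move_left): buffer="lmvlvwddsk" (len 10), cursors c1@1 c4@1 c2@2 c3@5, authorship ..........
After op 3 (insert('f')): buffer="lffmfvlvfwddsk" (len 14), cursors c1@3 c4@3 c2@5 c3@9, authorship .14.2...3.....
After op 4 (insert('b')): buffer="lffbbmfbvlvfbwddsk" (len 18), cursors c1@5 c4@5 c2@8 c3@13, authorship .1414.22...33.....
After op 5 (delete): buffer="lffmfvlvfwddsk" (len 14), cursors c1@3 c4@3 c2@5 c3@9, authorship .14.2...3.....
After op 6 (move_right): buffer="lffmfvlvfwddsk" (len 14), cursors c1@4 c4@4 c2@6 c3@10, authorship .14.2...3.....
After op 7 (move_right): buffer="lffmfvlvfwddsk" (len 14), cursors c1@5 c4@5 c2@7 c3@11, authorship .14.2...3.....
Authorship (.=original, N=cursor N): . 1 4 . 2 . . . 3 . . . . .
Index 4: author = 2

Answer: cursor 2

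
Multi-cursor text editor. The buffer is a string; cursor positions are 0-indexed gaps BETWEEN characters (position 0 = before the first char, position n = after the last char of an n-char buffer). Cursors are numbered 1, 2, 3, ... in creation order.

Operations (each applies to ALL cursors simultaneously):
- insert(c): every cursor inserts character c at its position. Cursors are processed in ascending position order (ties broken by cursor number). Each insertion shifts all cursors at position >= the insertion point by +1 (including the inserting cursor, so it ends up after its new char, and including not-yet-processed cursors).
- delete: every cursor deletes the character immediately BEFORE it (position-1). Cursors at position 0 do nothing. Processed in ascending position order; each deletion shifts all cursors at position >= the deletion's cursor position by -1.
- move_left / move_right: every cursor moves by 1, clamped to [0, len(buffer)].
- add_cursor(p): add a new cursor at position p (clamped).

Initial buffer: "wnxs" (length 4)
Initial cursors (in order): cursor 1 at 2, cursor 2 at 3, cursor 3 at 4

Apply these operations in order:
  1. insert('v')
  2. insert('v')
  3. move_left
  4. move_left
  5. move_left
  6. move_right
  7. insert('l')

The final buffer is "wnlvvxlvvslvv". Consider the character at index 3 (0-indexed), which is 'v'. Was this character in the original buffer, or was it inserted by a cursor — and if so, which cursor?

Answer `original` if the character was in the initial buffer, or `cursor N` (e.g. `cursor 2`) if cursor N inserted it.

Answer: cursor 1

Derivation:
After op 1 (insert('v')): buffer="wnvxvsv" (len 7), cursors c1@3 c2@5 c3@7, authorship ..1.2.3
After op 2 (insert('v')): buffer="wnvvxvvsvv" (len 10), cursors c1@4 c2@7 c3@10, authorship ..11.22.33
After op 3 (move_left): buffer="wnvvxvvsvv" (len 10), cursors c1@3 c2@6 c3@9, authorship ..11.22.33
After op 4 (move_left): buffer="wnvvxvvsvv" (len 10), cursors c1@2 c2@5 c3@8, authorship ..11.22.33
After op 5 (move_left): buffer="wnvvxvvsvv" (len 10), cursors c1@1 c2@4 c3@7, authorship ..11.22.33
After op 6 (move_right): buffer="wnvvxvvsvv" (len 10), cursors c1@2 c2@5 c3@8, authorship ..11.22.33
After op 7 (insert('l')): buffer="wnlvvxlvvslvv" (len 13), cursors c1@3 c2@7 c3@11, authorship ..111.222.333
Authorship (.=original, N=cursor N): . . 1 1 1 . 2 2 2 . 3 3 3
Index 3: author = 1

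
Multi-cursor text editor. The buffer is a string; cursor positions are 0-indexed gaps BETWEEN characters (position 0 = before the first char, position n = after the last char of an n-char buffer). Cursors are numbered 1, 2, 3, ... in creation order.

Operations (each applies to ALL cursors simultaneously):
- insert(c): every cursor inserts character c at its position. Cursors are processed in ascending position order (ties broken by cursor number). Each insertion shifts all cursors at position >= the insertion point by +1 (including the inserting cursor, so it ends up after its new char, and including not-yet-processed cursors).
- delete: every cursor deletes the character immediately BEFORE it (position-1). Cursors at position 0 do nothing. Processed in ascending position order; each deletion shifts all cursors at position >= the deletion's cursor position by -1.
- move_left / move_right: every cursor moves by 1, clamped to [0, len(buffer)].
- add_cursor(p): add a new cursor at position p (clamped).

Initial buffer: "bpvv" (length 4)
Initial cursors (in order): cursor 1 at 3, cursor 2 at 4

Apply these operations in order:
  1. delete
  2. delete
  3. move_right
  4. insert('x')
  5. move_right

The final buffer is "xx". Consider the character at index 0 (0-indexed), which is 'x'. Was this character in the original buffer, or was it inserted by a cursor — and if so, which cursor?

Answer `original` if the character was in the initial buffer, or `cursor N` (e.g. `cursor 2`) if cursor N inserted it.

After op 1 (delete): buffer="bp" (len 2), cursors c1@2 c2@2, authorship ..
After op 2 (delete): buffer="" (len 0), cursors c1@0 c2@0, authorship 
After op 3 (move_right): buffer="" (len 0), cursors c1@0 c2@0, authorship 
After op 4 (insert('x')): buffer="xx" (len 2), cursors c1@2 c2@2, authorship 12
After op 5 (move_right): buffer="xx" (len 2), cursors c1@2 c2@2, authorship 12
Authorship (.=original, N=cursor N): 1 2
Index 0: author = 1

Answer: cursor 1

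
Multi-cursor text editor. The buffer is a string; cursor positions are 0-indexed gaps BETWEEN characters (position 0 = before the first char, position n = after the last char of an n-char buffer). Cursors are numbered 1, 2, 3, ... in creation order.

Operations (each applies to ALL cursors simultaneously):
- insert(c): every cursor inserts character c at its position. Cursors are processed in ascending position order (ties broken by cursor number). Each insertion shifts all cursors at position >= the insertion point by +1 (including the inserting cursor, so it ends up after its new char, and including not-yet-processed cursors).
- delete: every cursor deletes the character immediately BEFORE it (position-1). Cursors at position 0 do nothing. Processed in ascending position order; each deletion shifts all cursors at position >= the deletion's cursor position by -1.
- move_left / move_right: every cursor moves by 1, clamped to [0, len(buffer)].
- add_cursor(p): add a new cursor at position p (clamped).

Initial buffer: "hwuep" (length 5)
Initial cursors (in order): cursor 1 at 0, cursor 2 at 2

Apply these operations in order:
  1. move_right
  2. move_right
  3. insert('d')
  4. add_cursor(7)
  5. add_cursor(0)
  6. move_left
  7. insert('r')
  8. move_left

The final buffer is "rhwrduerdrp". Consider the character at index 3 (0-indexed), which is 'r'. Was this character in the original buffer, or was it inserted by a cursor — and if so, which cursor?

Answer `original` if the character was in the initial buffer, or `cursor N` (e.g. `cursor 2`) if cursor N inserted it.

Answer: cursor 1

Derivation:
After op 1 (move_right): buffer="hwuep" (len 5), cursors c1@1 c2@3, authorship .....
After op 2 (move_right): buffer="hwuep" (len 5), cursors c1@2 c2@4, authorship .....
After op 3 (insert('d')): buffer="hwduedp" (len 7), cursors c1@3 c2@6, authorship ..1..2.
After op 4 (add_cursor(7)): buffer="hwduedp" (len 7), cursors c1@3 c2@6 c3@7, authorship ..1..2.
After op 5 (add_cursor(0)): buffer="hwduedp" (len 7), cursors c4@0 c1@3 c2@6 c3@7, authorship ..1..2.
After op 6 (move_left): buffer="hwduedp" (len 7), cursors c4@0 c1@2 c2@5 c3@6, authorship ..1..2.
After op 7 (insert('r')): buffer="rhwrduerdrp" (len 11), cursors c4@1 c1@4 c2@8 c3@10, authorship 4..11..223.
After op 8 (move_left): buffer="rhwrduerdrp" (len 11), cursors c4@0 c1@3 c2@7 c3@9, authorship 4..11..223.
Authorship (.=original, N=cursor N): 4 . . 1 1 . . 2 2 3 .
Index 3: author = 1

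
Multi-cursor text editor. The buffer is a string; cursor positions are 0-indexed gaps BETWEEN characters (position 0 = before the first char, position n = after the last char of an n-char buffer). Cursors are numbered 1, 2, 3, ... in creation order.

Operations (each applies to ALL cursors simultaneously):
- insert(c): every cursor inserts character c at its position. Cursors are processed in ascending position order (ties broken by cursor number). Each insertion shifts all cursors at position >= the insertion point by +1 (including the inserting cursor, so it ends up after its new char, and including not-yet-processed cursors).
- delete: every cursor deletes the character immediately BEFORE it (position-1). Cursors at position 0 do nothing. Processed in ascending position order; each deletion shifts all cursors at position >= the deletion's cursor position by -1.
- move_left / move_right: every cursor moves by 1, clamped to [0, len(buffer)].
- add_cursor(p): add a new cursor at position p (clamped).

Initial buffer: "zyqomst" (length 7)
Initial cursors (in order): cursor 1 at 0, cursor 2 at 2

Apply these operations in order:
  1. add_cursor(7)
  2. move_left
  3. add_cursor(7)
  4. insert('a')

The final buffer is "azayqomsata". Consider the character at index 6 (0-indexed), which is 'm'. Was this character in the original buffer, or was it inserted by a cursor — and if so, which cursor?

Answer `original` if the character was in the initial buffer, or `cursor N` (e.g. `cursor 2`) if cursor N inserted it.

Answer: original

Derivation:
After op 1 (add_cursor(7)): buffer="zyqomst" (len 7), cursors c1@0 c2@2 c3@7, authorship .......
After op 2 (move_left): buffer="zyqomst" (len 7), cursors c1@0 c2@1 c3@6, authorship .......
After op 3 (add_cursor(7)): buffer="zyqomst" (len 7), cursors c1@0 c2@1 c3@6 c4@7, authorship .......
After op 4 (insert('a')): buffer="azayqomsata" (len 11), cursors c1@1 c2@3 c3@9 c4@11, authorship 1.2.....3.4
Authorship (.=original, N=cursor N): 1 . 2 . . . . . 3 . 4
Index 6: author = original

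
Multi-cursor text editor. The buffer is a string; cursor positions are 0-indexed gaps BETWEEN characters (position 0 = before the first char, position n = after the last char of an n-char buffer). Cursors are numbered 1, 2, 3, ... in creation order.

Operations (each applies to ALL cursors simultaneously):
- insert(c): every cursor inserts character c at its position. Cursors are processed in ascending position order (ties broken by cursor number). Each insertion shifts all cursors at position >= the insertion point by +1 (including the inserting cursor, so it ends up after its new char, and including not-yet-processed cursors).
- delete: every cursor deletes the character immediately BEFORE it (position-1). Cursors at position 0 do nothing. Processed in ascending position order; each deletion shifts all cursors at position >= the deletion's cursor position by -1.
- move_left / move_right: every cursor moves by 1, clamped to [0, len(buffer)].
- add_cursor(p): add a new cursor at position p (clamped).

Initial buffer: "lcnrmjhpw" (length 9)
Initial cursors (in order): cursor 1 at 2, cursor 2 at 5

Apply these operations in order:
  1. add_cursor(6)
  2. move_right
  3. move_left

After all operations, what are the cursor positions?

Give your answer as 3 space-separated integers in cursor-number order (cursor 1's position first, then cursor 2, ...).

Answer: 2 5 6

Derivation:
After op 1 (add_cursor(6)): buffer="lcnrmjhpw" (len 9), cursors c1@2 c2@5 c3@6, authorship .........
After op 2 (move_right): buffer="lcnrmjhpw" (len 9), cursors c1@3 c2@6 c3@7, authorship .........
After op 3 (move_left): buffer="lcnrmjhpw" (len 9), cursors c1@2 c2@5 c3@6, authorship .........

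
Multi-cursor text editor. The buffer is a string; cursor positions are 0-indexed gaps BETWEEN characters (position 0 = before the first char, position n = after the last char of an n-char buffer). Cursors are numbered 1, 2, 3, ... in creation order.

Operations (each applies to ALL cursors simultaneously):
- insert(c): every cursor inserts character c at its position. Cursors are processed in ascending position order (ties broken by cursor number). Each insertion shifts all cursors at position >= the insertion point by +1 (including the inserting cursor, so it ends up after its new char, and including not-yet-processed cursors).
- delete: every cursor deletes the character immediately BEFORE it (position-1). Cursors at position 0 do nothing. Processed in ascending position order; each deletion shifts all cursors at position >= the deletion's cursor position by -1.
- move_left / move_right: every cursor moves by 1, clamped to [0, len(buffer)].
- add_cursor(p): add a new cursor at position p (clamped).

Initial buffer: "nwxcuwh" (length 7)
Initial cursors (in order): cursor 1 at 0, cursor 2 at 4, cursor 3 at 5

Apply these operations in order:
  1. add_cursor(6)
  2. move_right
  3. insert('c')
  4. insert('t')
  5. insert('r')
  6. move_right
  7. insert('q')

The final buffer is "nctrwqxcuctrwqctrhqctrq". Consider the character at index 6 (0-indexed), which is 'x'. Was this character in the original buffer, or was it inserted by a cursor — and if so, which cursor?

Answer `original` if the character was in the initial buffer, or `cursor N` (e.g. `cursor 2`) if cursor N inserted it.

Answer: original

Derivation:
After op 1 (add_cursor(6)): buffer="nwxcuwh" (len 7), cursors c1@0 c2@4 c3@5 c4@6, authorship .......
After op 2 (move_right): buffer="nwxcuwh" (len 7), cursors c1@1 c2@5 c3@6 c4@7, authorship .......
After op 3 (insert('c')): buffer="ncwxcucwchc" (len 11), cursors c1@2 c2@7 c3@9 c4@11, authorship .1....2.3.4
After op 4 (insert('t')): buffer="nctwxcuctwcthct" (len 15), cursors c1@3 c2@9 c3@12 c4@15, authorship .11....22.33.44
After op 5 (insert('r')): buffer="nctrwxcuctrwctrhctr" (len 19), cursors c1@4 c2@11 c3@15 c4@19, authorship .111....222.333.444
After op 6 (move_right): buffer="nctrwxcuctrwctrhctr" (len 19), cursors c1@5 c2@12 c3@16 c4@19, authorship .111....222.333.444
After op 7 (insert('q')): buffer="nctrwqxcuctrwqctrhqctrq" (len 23), cursors c1@6 c2@14 c3@19 c4@23, authorship .111.1...222.2333.34444
Authorship (.=original, N=cursor N): . 1 1 1 . 1 . . . 2 2 2 . 2 3 3 3 . 3 4 4 4 4
Index 6: author = original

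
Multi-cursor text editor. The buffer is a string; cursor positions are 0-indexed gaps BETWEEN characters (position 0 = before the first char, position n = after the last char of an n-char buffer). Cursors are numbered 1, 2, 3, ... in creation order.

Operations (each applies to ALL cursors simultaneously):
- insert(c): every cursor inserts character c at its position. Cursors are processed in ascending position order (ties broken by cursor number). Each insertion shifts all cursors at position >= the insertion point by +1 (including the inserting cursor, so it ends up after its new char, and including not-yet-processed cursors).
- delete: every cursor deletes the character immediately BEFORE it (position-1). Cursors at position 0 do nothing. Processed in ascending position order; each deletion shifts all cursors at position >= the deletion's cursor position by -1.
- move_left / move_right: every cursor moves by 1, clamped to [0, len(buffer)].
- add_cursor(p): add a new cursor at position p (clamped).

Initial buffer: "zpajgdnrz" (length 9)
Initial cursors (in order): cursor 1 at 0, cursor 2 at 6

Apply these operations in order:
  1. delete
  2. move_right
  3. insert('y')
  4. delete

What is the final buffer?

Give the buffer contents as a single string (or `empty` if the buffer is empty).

After op 1 (delete): buffer="zpajgnrz" (len 8), cursors c1@0 c2@5, authorship ........
After op 2 (move_right): buffer="zpajgnrz" (len 8), cursors c1@1 c2@6, authorship ........
After op 3 (insert('y')): buffer="zypajgnyrz" (len 10), cursors c1@2 c2@8, authorship .1.....2..
After op 4 (delete): buffer="zpajgnrz" (len 8), cursors c1@1 c2@6, authorship ........

Answer: zpajgnrz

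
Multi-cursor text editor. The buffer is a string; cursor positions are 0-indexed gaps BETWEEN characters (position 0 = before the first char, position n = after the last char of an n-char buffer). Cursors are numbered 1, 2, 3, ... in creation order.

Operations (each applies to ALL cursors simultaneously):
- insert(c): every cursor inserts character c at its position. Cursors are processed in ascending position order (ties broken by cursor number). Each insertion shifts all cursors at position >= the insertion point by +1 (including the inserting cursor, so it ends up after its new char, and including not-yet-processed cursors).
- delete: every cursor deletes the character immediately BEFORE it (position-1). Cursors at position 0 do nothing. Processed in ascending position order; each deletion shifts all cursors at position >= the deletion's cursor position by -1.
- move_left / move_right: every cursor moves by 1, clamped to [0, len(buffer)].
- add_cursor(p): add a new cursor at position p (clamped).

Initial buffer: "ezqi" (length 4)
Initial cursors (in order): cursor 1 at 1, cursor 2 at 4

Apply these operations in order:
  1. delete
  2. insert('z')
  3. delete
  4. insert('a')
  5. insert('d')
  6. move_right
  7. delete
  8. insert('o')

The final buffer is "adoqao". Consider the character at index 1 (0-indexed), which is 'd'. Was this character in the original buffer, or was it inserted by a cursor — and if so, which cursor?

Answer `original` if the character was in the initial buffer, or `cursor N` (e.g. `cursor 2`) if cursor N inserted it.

After op 1 (delete): buffer="zq" (len 2), cursors c1@0 c2@2, authorship ..
After op 2 (insert('z')): buffer="zzqz" (len 4), cursors c1@1 c2@4, authorship 1..2
After op 3 (delete): buffer="zq" (len 2), cursors c1@0 c2@2, authorship ..
After op 4 (insert('a')): buffer="azqa" (len 4), cursors c1@1 c2@4, authorship 1..2
After op 5 (insert('d')): buffer="adzqad" (len 6), cursors c1@2 c2@6, authorship 11..22
After op 6 (move_right): buffer="adzqad" (len 6), cursors c1@3 c2@6, authorship 11..22
After op 7 (delete): buffer="adqa" (len 4), cursors c1@2 c2@4, authorship 11.2
After op 8 (insert('o')): buffer="adoqao" (len 6), cursors c1@3 c2@6, authorship 111.22
Authorship (.=original, N=cursor N): 1 1 1 . 2 2
Index 1: author = 1

Answer: cursor 1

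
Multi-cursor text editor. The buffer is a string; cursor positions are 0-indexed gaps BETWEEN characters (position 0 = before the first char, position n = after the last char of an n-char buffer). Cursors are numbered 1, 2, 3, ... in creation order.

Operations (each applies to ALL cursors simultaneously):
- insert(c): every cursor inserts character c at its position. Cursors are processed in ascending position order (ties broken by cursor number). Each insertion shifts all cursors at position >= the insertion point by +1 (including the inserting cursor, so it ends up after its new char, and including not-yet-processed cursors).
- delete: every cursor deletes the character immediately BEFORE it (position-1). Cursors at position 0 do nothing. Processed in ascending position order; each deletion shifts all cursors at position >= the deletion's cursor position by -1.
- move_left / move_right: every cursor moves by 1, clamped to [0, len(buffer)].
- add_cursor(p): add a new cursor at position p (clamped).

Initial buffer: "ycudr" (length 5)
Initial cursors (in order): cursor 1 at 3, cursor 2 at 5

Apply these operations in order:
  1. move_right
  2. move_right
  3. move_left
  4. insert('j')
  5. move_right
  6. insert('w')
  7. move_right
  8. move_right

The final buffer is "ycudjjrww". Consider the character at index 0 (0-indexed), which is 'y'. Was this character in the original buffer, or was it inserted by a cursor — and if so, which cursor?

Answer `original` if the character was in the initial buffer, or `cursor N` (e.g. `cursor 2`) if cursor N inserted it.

Answer: original

Derivation:
After op 1 (move_right): buffer="ycudr" (len 5), cursors c1@4 c2@5, authorship .....
After op 2 (move_right): buffer="ycudr" (len 5), cursors c1@5 c2@5, authorship .....
After op 3 (move_left): buffer="ycudr" (len 5), cursors c1@4 c2@4, authorship .....
After op 4 (insert('j')): buffer="ycudjjr" (len 7), cursors c1@6 c2@6, authorship ....12.
After op 5 (move_right): buffer="ycudjjr" (len 7), cursors c1@7 c2@7, authorship ....12.
After op 6 (insert('w')): buffer="ycudjjrww" (len 9), cursors c1@9 c2@9, authorship ....12.12
After op 7 (move_right): buffer="ycudjjrww" (len 9), cursors c1@9 c2@9, authorship ....12.12
After op 8 (move_right): buffer="ycudjjrww" (len 9), cursors c1@9 c2@9, authorship ....12.12
Authorship (.=original, N=cursor N): . . . . 1 2 . 1 2
Index 0: author = original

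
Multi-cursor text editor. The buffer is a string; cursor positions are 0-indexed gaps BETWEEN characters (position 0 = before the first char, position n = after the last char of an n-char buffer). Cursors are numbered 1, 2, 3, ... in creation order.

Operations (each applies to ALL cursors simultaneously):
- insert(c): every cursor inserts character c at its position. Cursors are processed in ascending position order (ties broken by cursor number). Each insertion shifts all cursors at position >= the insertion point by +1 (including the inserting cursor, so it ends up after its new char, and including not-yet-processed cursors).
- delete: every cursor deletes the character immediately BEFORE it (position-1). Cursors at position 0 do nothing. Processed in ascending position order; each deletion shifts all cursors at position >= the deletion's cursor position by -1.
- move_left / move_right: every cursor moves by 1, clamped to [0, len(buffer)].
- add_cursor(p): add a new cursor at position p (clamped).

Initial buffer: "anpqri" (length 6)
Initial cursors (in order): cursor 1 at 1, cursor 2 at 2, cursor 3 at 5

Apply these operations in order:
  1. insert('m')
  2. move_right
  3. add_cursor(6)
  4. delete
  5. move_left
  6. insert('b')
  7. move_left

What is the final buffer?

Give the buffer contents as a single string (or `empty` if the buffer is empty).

Answer: abmbbmrbm

Derivation:
After op 1 (insert('m')): buffer="amnmpqrmi" (len 9), cursors c1@2 c2@4 c3@8, authorship .1.2...3.
After op 2 (move_right): buffer="amnmpqrmi" (len 9), cursors c1@3 c2@5 c3@9, authorship .1.2...3.
After op 3 (add_cursor(6)): buffer="amnmpqrmi" (len 9), cursors c1@3 c2@5 c4@6 c3@9, authorship .1.2...3.
After op 4 (delete): buffer="ammrm" (len 5), cursors c1@2 c2@3 c4@3 c3@5, authorship .12.3
After op 5 (move_left): buffer="ammrm" (len 5), cursors c1@1 c2@2 c4@2 c3@4, authorship .12.3
After op 6 (insert('b')): buffer="abmbbmrbm" (len 9), cursors c1@2 c2@5 c4@5 c3@8, authorship .11242.33
After op 7 (move_left): buffer="abmbbmrbm" (len 9), cursors c1@1 c2@4 c4@4 c3@7, authorship .11242.33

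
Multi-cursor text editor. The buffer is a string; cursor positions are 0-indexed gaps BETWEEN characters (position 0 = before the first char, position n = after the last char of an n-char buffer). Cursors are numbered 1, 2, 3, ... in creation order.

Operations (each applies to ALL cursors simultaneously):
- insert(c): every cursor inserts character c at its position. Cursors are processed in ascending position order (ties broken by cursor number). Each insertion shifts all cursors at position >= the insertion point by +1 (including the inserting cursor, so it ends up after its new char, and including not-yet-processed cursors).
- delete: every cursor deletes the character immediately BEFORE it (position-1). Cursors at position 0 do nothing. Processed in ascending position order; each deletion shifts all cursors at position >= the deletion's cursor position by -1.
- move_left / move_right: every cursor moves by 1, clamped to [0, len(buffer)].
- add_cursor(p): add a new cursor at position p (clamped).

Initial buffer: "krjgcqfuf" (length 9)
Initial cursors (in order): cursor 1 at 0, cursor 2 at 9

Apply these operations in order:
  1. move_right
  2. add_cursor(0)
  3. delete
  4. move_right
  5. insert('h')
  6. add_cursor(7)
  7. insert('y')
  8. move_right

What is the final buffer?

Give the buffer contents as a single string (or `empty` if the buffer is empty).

Answer: rhhyyjgcqyfuhy

Derivation:
After op 1 (move_right): buffer="krjgcqfuf" (len 9), cursors c1@1 c2@9, authorship .........
After op 2 (add_cursor(0)): buffer="krjgcqfuf" (len 9), cursors c3@0 c1@1 c2@9, authorship .........
After op 3 (delete): buffer="rjgcqfu" (len 7), cursors c1@0 c3@0 c2@7, authorship .......
After op 4 (move_right): buffer="rjgcqfu" (len 7), cursors c1@1 c3@1 c2@7, authorship .......
After op 5 (insert('h')): buffer="rhhjgcqfuh" (len 10), cursors c1@3 c3@3 c2@10, authorship .13......2
After op 6 (add_cursor(7)): buffer="rhhjgcqfuh" (len 10), cursors c1@3 c3@3 c4@7 c2@10, authorship .13......2
After op 7 (insert('y')): buffer="rhhyyjgcqyfuhy" (len 14), cursors c1@5 c3@5 c4@10 c2@14, authorship .1313....4..22
After op 8 (move_right): buffer="rhhyyjgcqyfuhy" (len 14), cursors c1@6 c3@6 c4@11 c2@14, authorship .1313....4..22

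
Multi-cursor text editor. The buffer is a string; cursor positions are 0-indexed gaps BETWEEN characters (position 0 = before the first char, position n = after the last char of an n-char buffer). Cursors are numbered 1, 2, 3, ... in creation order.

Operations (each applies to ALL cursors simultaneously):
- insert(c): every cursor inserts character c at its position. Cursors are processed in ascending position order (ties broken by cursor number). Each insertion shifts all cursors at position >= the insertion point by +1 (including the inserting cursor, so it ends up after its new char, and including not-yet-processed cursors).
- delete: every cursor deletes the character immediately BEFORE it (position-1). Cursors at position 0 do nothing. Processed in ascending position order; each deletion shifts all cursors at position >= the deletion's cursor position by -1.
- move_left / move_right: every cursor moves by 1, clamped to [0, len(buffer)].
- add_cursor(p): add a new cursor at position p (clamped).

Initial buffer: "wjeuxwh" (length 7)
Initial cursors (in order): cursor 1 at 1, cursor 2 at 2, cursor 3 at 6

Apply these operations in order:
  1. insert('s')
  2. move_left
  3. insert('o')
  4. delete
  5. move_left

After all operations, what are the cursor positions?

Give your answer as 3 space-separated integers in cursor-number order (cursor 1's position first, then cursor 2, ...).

After op 1 (insert('s')): buffer="wsjseuxwsh" (len 10), cursors c1@2 c2@4 c3@9, authorship .1.2....3.
After op 2 (move_left): buffer="wsjseuxwsh" (len 10), cursors c1@1 c2@3 c3@8, authorship .1.2....3.
After op 3 (insert('o')): buffer="wosjoseuxwosh" (len 13), cursors c1@2 c2@5 c3@11, authorship .11.22....33.
After op 4 (delete): buffer="wsjseuxwsh" (len 10), cursors c1@1 c2@3 c3@8, authorship .1.2....3.
After op 5 (move_left): buffer="wsjseuxwsh" (len 10), cursors c1@0 c2@2 c3@7, authorship .1.2....3.

Answer: 0 2 7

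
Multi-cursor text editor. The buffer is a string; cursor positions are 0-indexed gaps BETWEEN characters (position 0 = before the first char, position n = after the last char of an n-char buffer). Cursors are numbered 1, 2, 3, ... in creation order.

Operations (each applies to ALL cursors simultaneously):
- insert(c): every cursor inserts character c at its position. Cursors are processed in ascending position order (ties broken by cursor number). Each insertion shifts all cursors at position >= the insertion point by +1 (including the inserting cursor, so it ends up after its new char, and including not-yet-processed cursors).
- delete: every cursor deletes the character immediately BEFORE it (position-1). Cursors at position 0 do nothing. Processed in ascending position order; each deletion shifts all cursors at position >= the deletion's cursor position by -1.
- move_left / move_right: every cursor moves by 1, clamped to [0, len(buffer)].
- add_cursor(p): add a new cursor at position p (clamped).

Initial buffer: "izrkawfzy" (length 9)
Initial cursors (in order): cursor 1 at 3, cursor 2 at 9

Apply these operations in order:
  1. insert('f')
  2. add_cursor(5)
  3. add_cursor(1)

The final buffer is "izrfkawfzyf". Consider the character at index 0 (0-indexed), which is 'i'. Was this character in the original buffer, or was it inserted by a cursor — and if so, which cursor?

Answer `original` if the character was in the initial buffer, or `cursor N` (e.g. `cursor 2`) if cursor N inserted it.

Answer: original

Derivation:
After op 1 (insert('f')): buffer="izrfkawfzyf" (len 11), cursors c1@4 c2@11, authorship ...1......2
After op 2 (add_cursor(5)): buffer="izrfkawfzyf" (len 11), cursors c1@4 c3@5 c2@11, authorship ...1......2
After op 3 (add_cursor(1)): buffer="izrfkawfzyf" (len 11), cursors c4@1 c1@4 c3@5 c2@11, authorship ...1......2
Authorship (.=original, N=cursor N): . . . 1 . . . . . . 2
Index 0: author = original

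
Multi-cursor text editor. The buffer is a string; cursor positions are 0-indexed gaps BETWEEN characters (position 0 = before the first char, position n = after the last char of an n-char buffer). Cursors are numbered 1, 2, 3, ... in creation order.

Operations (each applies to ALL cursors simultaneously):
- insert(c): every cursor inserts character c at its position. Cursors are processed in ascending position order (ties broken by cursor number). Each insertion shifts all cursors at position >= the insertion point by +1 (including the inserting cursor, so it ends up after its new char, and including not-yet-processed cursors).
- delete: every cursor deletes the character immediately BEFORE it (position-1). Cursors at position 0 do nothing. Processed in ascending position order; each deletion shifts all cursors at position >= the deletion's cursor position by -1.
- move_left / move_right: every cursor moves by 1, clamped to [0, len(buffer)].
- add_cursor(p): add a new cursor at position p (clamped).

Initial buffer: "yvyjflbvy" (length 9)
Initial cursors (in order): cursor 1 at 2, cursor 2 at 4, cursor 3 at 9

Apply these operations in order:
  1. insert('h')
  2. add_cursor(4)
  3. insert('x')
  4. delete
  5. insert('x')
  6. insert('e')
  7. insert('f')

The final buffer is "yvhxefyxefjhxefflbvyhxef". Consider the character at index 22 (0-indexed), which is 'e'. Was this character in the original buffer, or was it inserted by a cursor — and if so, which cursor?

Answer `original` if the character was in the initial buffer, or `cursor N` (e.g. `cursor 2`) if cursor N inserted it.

After op 1 (insert('h')): buffer="yvhyjhflbvyh" (len 12), cursors c1@3 c2@6 c3@12, authorship ..1..2.....3
After op 2 (add_cursor(4)): buffer="yvhyjhflbvyh" (len 12), cursors c1@3 c4@4 c2@6 c3@12, authorship ..1..2.....3
After op 3 (insert('x')): buffer="yvhxyxjhxflbvyhx" (len 16), cursors c1@4 c4@6 c2@9 c3@16, authorship ..11.4.22.....33
After op 4 (delete): buffer="yvhyjhflbvyh" (len 12), cursors c1@3 c4@4 c2@6 c3@12, authorship ..1..2.....3
After op 5 (insert('x')): buffer="yvhxyxjhxflbvyhx" (len 16), cursors c1@4 c4@6 c2@9 c3@16, authorship ..11.4.22.....33
After op 6 (insert('e')): buffer="yvhxeyxejhxeflbvyhxe" (len 20), cursors c1@5 c4@8 c2@12 c3@20, authorship ..111.44.222.....333
After op 7 (insert('f')): buffer="yvhxefyxefjhxefflbvyhxef" (len 24), cursors c1@6 c4@10 c2@15 c3@24, authorship ..1111.444.2222.....3333
Authorship (.=original, N=cursor N): . . 1 1 1 1 . 4 4 4 . 2 2 2 2 . . . . . 3 3 3 3
Index 22: author = 3

Answer: cursor 3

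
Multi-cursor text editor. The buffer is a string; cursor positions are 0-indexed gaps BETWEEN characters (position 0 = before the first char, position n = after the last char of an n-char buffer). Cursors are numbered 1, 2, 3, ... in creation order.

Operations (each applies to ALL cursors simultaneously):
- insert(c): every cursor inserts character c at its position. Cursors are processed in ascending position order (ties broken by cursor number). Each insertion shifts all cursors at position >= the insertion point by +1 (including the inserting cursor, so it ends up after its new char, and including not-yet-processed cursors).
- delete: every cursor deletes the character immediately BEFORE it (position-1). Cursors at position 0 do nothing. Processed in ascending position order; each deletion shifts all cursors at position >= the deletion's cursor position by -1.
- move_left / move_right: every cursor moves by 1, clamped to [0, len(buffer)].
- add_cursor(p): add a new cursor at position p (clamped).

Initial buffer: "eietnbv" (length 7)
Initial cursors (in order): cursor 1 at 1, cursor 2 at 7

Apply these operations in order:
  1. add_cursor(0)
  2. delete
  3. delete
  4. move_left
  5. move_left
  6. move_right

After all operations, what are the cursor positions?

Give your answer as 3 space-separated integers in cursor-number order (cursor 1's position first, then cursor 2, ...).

Answer: 1 3 1

Derivation:
After op 1 (add_cursor(0)): buffer="eietnbv" (len 7), cursors c3@0 c1@1 c2@7, authorship .......
After op 2 (delete): buffer="ietnb" (len 5), cursors c1@0 c3@0 c2@5, authorship .....
After op 3 (delete): buffer="ietn" (len 4), cursors c1@0 c3@0 c2@4, authorship ....
After op 4 (move_left): buffer="ietn" (len 4), cursors c1@0 c3@0 c2@3, authorship ....
After op 5 (move_left): buffer="ietn" (len 4), cursors c1@0 c3@0 c2@2, authorship ....
After op 6 (move_right): buffer="ietn" (len 4), cursors c1@1 c3@1 c2@3, authorship ....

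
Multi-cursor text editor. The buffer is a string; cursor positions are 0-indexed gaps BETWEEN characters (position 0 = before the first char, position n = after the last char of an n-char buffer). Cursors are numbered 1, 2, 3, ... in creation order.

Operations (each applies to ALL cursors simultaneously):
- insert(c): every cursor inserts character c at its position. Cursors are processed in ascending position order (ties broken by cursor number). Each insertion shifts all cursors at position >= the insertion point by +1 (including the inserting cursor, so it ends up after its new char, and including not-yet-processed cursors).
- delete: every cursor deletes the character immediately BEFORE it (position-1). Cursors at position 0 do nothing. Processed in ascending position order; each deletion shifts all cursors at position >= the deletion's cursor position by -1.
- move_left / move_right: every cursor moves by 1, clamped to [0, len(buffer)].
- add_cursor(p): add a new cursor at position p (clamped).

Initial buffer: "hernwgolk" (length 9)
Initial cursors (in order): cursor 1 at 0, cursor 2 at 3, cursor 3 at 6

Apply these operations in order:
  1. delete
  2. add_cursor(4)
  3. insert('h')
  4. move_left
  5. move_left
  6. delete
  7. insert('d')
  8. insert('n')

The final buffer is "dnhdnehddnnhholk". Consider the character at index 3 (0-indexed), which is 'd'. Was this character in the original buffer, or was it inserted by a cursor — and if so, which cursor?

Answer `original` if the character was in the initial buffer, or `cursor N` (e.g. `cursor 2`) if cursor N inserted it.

After op 1 (delete): buffer="henwolk" (len 7), cursors c1@0 c2@2 c3@4, authorship .......
After op 2 (add_cursor(4)): buffer="henwolk" (len 7), cursors c1@0 c2@2 c3@4 c4@4, authorship .......
After op 3 (insert('h')): buffer="hhehnwhholk" (len 11), cursors c1@1 c2@4 c3@8 c4@8, authorship 1..2..34...
After op 4 (move_left): buffer="hhehnwhholk" (len 11), cursors c1@0 c2@3 c3@7 c4@7, authorship 1..2..34...
After op 5 (move_left): buffer="hhehnwhholk" (len 11), cursors c1@0 c2@2 c3@6 c4@6, authorship 1..2..34...
After op 6 (delete): buffer="hehhholk" (len 8), cursors c1@0 c2@1 c3@3 c4@3, authorship 1.234...
After op 7 (insert('d')): buffer="dhdehddhholk" (len 12), cursors c1@1 c2@3 c3@7 c4@7, authorship 112.23434...
After op 8 (insert('n')): buffer="dnhdnehddnnhholk" (len 16), cursors c1@2 c2@5 c3@11 c4@11, authorship 11122.2343434...
Authorship (.=original, N=cursor N): 1 1 1 2 2 . 2 3 4 3 4 3 4 . . .
Index 3: author = 2

Answer: cursor 2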